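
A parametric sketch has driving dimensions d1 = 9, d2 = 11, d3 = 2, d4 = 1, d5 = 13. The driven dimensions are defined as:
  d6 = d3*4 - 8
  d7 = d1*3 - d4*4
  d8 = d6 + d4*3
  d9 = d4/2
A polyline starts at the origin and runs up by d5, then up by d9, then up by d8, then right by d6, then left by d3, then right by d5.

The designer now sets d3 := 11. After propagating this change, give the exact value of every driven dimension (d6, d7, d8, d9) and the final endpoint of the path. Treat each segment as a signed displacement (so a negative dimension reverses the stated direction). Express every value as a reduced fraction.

Apply edit: d3 := 11
  d6 = d3*4 - 8 = 36
  d7 = d1*3 - d4*4 = 23
  d8 = d6 + d4*3 = 39
  d9 = d4/2 = 1/2
Walk from origin (0, 0):
  seg 1: up by d5 = 13 → (0, 13)
  seg 2: up by d9 = 1/2 → (0, 27/2)
  seg 3: up by d8 = 39 → (0, 105/2)
  seg 4: right by d6 = 36 → (36, 105/2)
  seg 5: left by d3 = 11 → (25, 105/2)
  seg 6: right by d5 = 13 → (38, 105/2)

d6 = 36
d7 = 23
d8 = 39
d9 = 1/2
endpoint = (38, 105/2)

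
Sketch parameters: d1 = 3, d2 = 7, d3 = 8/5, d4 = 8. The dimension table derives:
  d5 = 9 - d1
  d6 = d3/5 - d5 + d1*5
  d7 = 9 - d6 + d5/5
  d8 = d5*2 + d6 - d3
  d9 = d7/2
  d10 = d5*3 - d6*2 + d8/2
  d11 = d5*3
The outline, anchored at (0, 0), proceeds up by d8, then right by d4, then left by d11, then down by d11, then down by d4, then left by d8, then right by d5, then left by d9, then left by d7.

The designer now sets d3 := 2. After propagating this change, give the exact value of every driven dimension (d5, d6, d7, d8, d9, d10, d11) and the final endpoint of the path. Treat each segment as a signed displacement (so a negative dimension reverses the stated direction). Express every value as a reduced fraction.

Apply edit: d3 := 2
  d5 = 9 - d1 = 6
  d6 = d3/5 - d5 + d1*5 = 47/5
  d7 = 9 - d6 + d5/5 = 4/5
  d8 = d5*2 + d6 - d3 = 97/5
  d9 = d7/2 = 2/5
  d10 = d5*3 - d6*2 + d8/2 = 89/10
  d11 = d5*3 = 18
Walk from origin (0, 0):
  seg 1: up by d8 = 97/5 → (0, 97/5)
  seg 2: right by d4 = 8 → (8, 97/5)
  seg 3: left by d11 = 18 → (-10, 97/5)
  seg 4: down by d11 = 18 → (-10, 7/5)
  seg 5: down by d4 = 8 → (-10, -33/5)
  seg 6: left by d8 = 97/5 → (-147/5, -33/5)
  seg 7: right by d5 = 6 → (-117/5, -33/5)
  seg 8: left by d9 = 2/5 → (-119/5, -33/5)
  seg 9: left by d7 = 4/5 → (-123/5, -33/5)

d5 = 6
d6 = 47/5
d7 = 4/5
d8 = 97/5
d9 = 2/5
d10 = 89/10
d11 = 18
endpoint = (-123/5, -33/5)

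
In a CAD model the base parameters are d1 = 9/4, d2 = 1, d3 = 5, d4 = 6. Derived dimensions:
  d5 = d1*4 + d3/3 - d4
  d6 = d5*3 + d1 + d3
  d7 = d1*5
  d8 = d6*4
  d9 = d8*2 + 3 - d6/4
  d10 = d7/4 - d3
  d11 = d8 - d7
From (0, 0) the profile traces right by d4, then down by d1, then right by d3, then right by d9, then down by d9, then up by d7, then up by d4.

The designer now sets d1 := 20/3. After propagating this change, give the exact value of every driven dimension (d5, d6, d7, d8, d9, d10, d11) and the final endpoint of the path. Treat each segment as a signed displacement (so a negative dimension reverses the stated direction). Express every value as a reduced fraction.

d5 = 67/3
d6 = 236/3
d7 = 100/3
d8 = 944/3
d9 = 1838/3
d10 = 10/3
d11 = 844/3
endpoint = (1871/3, -580)

Apply edit: d1 := 20/3
  d5 = d1*4 + d3/3 - d4 = 67/3
  d6 = d5*3 + d1 + d3 = 236/3
  d7 = d1*5 = 100/3
  d8 = d6*4 = 944/3
  d9 = d8*2 + 3 - d6/4 = 1838/3
  d10 = d7/4 - d3 = 10/3
  d11 = d8 - d7 = 844/3
Walk from origin (0, 0):
  seg 1: right by d4 = 6 → (6, 0)
  seg 2: down by d1 = 20/3 → (6, -20/3)
  seg 3: right by d3 = 5 → (11, -20/3)
  seg 4: right by d9 = 1838/3 → (1871/3, -20/3)
  seg 5: down by d9 = 1838/3 → (1871/3, -1858/3)
  seg 6: up by d7 = 100/3 → (1871/3, -586)
  seg 7: up by d4 = 6 → (1871/3, -580)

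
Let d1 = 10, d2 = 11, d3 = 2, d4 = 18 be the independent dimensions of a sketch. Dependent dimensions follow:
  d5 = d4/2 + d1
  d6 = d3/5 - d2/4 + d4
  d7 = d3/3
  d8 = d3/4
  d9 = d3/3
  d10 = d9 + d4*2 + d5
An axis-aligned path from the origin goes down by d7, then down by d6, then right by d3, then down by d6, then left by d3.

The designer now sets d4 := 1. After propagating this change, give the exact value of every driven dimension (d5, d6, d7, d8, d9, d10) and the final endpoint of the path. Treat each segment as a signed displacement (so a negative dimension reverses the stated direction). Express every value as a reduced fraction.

d5 = 21/2
d6 = -27/20
d7 = 2/3
d8 = 1/2
d9 = 2/3
d10 = 79/6
endpoint = (0, 61/30)

Apply edit: d4 := 1
  d5 = d4/2 + d1 = 21/2
  d6 = d3/5 - d2/4 + d4 = -27/20
  d7 = d3/3 = 2/3
  d8 = d3/4 = 1/2
  d9 = d3/3 = 2/3
  d10 = d9 + d4*2 + d5 = 79/6
Walk from origin (0, 0):
  seg 1: down by d7 = 2/3 → (0, -2/3)
  seg 2: down by d6 = -27/20 → (0, 41/60)
  seg 3: right by d3 = 2 → (2, 41/60)
  seg 4: down by d6 = -27/20 → (2, 61/30)
  seg 5: left by d3 = 2 → (0, 61/30)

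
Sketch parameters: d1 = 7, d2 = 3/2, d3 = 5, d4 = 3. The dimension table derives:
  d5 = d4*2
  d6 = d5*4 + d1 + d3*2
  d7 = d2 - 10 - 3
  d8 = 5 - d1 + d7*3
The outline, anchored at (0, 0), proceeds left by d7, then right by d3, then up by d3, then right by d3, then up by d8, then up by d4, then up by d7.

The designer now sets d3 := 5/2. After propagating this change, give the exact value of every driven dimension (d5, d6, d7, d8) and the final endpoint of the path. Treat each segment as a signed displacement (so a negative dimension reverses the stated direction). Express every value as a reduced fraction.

d5 = 6
d6 = 36
d7 = -23/2
d8 = -73/2
endpoint = (33/2, -85/2)

Apply edit: d3 := 5/2
  d5 = d4*2 = 6
  d6 = d5*4 + d1 + d3*2 = 36
  d7 = d2 - 10 - 3 = -23/2
  d8 = 5 - d1 + d7*3 = -73/2
Walk from origin (0, 0):
  seg 1: left by d7 = -23/2 → (23/2, 0)
  seg 2: right by d3 = 5/2 → (14, 0)
  seg 3: up by d3 = 5/2 → (14, 5/2)
  seg 4: right by d3 = 5/2 → (33/2, 5/2)
  seg 5: up by d8 = -73/2 → (33/2, -34)
  seg 6: up by d4 = 3 → (33/2, -31)
  seg 7: up by d7 = -23/2 → (33/2, -85/2)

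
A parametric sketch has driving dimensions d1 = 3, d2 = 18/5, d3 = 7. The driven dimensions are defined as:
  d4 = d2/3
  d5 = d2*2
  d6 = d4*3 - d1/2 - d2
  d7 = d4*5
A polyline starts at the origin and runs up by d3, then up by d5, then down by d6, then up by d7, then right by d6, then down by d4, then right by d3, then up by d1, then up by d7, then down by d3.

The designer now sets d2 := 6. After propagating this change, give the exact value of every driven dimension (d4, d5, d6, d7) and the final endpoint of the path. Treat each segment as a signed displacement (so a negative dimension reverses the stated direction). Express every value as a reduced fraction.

Apply edit: d2 := 6
  d4 = d2/3 = 2
  d5 = d2*2 = 12
  d6 = d4*3 - d1/2 - d2 = -3/2
  d7 = d4*5 = 10
Walk from origin (0, 0):
  seg 1: up by d3 = 7 → (0, 7)
  seg 2: up by d5 = 12 → (0, 19)
  seg 3: down by d6 = -3/2 → (0, 41/2)
  seg 4: up by d7 = 10 → (0, 61/2)
  seg 5: right by d6 = -3/2 → (-3/2, 61/2)
  seg 6: down by d4 = 2 → (-3/2, 57/2)
  seg 7: right by d3 = 7 → (11/2, 57/2)
  seg 8: up by d1 = 3 → (11/2, 63/2)
  seg 9: up by d7 = 10 → (11/2, 83/2)
  seg 10: down by d3 = 7 → (11/2, 69/2)

d4 = 2
d5 = 12
d6 = -3/2
d7 = 10
endpoint = (11/2, 69/2)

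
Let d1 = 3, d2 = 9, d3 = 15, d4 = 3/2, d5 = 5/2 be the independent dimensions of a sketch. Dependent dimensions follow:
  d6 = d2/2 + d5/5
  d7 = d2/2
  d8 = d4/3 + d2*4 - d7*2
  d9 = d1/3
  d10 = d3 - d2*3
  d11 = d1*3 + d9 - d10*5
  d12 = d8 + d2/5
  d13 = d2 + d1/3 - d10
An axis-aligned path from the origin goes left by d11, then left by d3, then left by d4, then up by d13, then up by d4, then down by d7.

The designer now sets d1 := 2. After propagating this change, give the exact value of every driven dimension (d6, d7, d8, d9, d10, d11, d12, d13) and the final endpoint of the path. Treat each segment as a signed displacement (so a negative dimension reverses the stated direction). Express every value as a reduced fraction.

Apply edit: d1 := 2
  d6 = d2/2 + d5/5 = 5
  d7 = d2/2 = 9/2
  d8 = d4/3 + d2*4 - d7*2 = 55/2
  d9 = d1/3 = 2/3
  d10 = d3 - d2*3 = -12
  d11 = d1*3 + d9 - d10*5 = 200/3
  d12 = d8 + d2/5 = 293/10
  d13 = d2 + d1/3 - d10 = 65/3
Walk from origin (0, 0):
  seg 1: left by d11 = 200/3 → (-200/3, 0)
  seg 2: left by d3 = 15 → (-245/3, 0)
  seg 3: left by d4 = 3/2 → (-499/6, 0)
  seg 4: up by d13 = 65/3 → (-499/6, 65/3)
  seg 5: up by d4 = 3/2 → (-499/6, 139/6)
  seg 6: down by d7 = 9/2 → (-499/6, 56/3)

d6 = 5
d7 = 9/2
d8 = 55/2
d9 = 2/3
d10 = -12
d11 = 200/3
d12 = 293/10
d13 = 65/3
endpoint = (-499/6, 56/3)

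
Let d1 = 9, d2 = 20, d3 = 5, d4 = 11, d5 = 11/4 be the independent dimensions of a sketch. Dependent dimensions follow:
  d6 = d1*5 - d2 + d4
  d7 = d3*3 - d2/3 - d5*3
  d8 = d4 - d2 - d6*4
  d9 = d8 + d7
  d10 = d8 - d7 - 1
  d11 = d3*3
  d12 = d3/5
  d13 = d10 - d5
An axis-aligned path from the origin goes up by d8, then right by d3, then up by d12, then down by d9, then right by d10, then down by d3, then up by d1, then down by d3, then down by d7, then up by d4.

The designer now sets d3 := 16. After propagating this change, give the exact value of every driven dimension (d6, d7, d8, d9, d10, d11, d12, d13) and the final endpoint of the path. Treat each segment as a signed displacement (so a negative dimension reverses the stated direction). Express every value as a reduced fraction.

d6 = 36
d7 = 397/12
d8 = -153
d9 = -1439/12
d10 = -2245/12
d11 = 48
d12 = 16/5
d13 = -1139/6
endpoint = (-2053/12, -2249/30)

Apply edit: d3 := 16
  d6 = d1*5 - d2 + d4 = 36
  d7 = d3*3 - d2/3 - d5*3 = 397/12
  d8 = d4 - d2 - d6*4 = -153
  d9 = d8 + d7 = -1439/12
  d10 = d8 - d7 - 1 = -2245/12
  d11 = d3*3 = 48
  d12 = d3/5 = 16/5
  d13 = d10 - d5 = -1139/6
Walk from origin (0, 0):
  seg 1: up by d8 = -153 → (0, -153)
  seg 2: right by d3 = 16 → (16, -153)
  seg 3: up by d12 = 16/5 → (16, -749/5)
  seg 4: down by d9 = -1439/12 → (16, -1793/60)
  seg 5: right by d10 = -2245/12 → (-2053/12, -1793/60)
  seg 6: down by d3 = 16 → (-2053/12, -2753/60)
  seg 7: up by d1 = 9 → (-2053/12, -2213/60)
  seg 8: down by d3 = 16 → (-2053/12, -3173/60)
  seg 9: down by d7 = 397/12 → (-2053/12, -2579/30)
  seg 10: up by d4 = 11 → (-2053/12, -2249/30)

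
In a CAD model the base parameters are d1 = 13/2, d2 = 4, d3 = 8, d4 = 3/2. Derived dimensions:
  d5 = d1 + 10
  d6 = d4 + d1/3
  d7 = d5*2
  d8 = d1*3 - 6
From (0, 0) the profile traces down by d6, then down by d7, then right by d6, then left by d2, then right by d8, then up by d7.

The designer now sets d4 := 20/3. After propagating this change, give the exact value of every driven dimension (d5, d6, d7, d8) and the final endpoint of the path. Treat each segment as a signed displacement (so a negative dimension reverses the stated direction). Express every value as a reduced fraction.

d5 = 33/2
d6 = 53/6
d7 = 33
d8 = 27/2
endpoint = (55/3, -53/6)

Apply edit: d4 := 20/3
  d5 = d1 + 10 = 33/2
  d6 = d4 + d1/3 = 53/6
  d7 = d5*2 = 33
  d8 = d1*3 - 6 = 27/2
Walk from origin (0, 0):
  seg 1: down by d6 = 53/6 → (0, -53/6)
  seg 2: down by d7 = 33 → (0, -251/6)
  seg 3: right by d6 = 53/6 → (53/6, -251/6)
  seg 4: left by d2 = 4 → (29/6, -251/6)
  seg 5: right by d8 = 27/2 → (55/3, -251/6)
  seg 6: up by d7 = 33 → (55/3, -53/6)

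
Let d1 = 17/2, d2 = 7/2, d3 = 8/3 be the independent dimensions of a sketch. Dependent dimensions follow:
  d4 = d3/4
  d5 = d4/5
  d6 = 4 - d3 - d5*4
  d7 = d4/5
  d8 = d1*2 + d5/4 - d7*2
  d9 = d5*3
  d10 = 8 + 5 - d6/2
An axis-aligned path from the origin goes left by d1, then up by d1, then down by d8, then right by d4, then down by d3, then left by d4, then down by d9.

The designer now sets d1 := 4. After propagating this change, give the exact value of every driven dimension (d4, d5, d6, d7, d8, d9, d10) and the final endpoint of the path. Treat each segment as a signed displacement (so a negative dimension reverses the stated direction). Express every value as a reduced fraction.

Apply edit: d1 := 4
  d4 = d3/4 = 2/3
  d5 = d4/5 = 2/15
  d6 = 4 - d3 - d5*4 = 4/5
  d7 = d4/5 = 2/15
  d8 = d1*2 + d5/4 - d7*2 = 233/30
  d9 = d5*3 = 2/5
  d10 = 8 + 5 - d6/2 = 63/5
Walk from origin (0, 0):
  seg 1: left by d1 = 4 → (-4, 0)
  seg 2: up by d1 = 4 → (-4, 4)
  seg 3: down by d8 = 233/30 → (-4, -113/30)
  seg 4: right by d4 = 2/3 → (-10/3, -113/30)
  seg 5: down by d3 = 8/3 → (-10/3, -193/30)
  seg 6: left by d4 = 2/3 → (-4, -193/30)
  seg 7: down by d9 = 2/5 → (-4, -41/6)

d4 = 2/3
d5 = 2/15
d6 = 4/5
d7 = 2/15
d8 = 233/30
d9 = 2/5
d10 = 63/5
endpoint = (-4, -41/6)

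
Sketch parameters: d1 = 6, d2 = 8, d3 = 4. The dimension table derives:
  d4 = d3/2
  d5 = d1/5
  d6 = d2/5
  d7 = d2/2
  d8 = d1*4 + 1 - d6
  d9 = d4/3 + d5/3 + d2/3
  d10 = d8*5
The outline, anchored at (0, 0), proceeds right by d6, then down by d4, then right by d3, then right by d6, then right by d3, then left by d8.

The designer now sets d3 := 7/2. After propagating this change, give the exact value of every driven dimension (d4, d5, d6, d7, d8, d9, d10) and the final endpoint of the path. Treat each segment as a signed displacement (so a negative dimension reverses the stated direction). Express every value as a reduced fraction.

d4 = 7/4
d5 = 6/5
d6 = 8/5
d7 = 4
d8 = 117/5
d9 = 73/20
d10 = 117
endpoint = (-66/5, -7/4)

Apply edit: d3 := 7/2
  d4 = d3/2 = 7/4
  d5 = d1/5 = 6/5
  d6 = d2/5 = 8/5
  d7 = d2/2 = 4
  d8 = d1*4 + 1 - d6 = 117/5
  d9 = d4/3 + d5/3 + d2/3 = 73/20
  d10 = d8*5 = 117
Walk from origin (0, 0):
  seg 1: right by d6 = 8/5 → (8/5, 0)
  seg 2: down by d4 = 7/4 → (8/5, -7/4)
  seg 3: right by d3 = 7/2 → (51/10, -7/4)
  seg 4: right by d6 = 8/5 → (67/10, -7/4)
  seg 5: right by d3 = 7/2 → (51/5, -7/4)
  seg 6: left by d8 = 117/5 → (-66/5, -7/4)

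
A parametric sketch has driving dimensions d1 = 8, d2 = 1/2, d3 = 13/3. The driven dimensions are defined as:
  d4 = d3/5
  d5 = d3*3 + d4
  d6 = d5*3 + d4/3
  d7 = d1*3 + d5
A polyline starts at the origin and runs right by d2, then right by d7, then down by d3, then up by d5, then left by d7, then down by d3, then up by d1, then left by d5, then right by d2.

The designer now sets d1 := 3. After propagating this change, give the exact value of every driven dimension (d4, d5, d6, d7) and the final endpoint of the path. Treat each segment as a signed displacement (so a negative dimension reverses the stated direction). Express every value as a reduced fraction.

Apply edit: d1 := 3
  d4 = d3/5 = 13/15
  d5 = d3*3 + d4 = 208/15
  d6 = d5*3 + d4/3 = 377/9
  d7 = d1*3 + d5 = 343/15
Walk from origin (0, 0):
  seg 1: right by d2 = 1/2 → (1/2, 0)
  seg 2: right by d7 = 343/15 → (701/30, 0)
  seg 3: down by d3 = 13/3 → (701/30, -13/3)
  seg 4: up by d5 = 208/15 → (701/30, 143/15)
  seg 5: left by d7 = 343/15 → (1/2, 143/15)
  seg 6: down by d3 = 13/3 → (1/2, 26/5)
  seg 7: up by d1 = 3 → (1/2, 41/5)
  seg 8: left by d5 = 208/15 → (-401/30, 41/5)
  seg 9: right by d2 = 1/2 → (-193/15, 41/5)

d4 = 13/15
d5 = 208/15
d6 = 377/9
d7 = 343/15
endpoint = (-193/15, 41/5)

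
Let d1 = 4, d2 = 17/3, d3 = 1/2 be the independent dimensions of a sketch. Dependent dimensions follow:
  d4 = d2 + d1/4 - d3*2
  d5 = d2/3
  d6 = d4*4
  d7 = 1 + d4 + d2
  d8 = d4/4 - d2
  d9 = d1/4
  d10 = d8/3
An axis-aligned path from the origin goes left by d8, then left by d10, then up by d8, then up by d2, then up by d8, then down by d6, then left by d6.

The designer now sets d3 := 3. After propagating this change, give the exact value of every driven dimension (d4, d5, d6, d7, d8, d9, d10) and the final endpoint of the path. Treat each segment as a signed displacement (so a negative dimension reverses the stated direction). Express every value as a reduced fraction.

d4 = 2/3
d5 = 17/9
d6 = 8/3
d7 = 22/3
d8 = -11/2
d9 = 1
d10 = -11/6
endpoint = (14/3, -8)

Apply edit: d3 := 3
  d4 = d2 + d1/4 - d3*2 = 2/3
  d5 = d2/3 = 17/9
  d6 = d4*4 = 8/3
  d7 = 1 + d4 + d2 = 22/3
  d8 = d4/4 - d2 = -11/2
  d9 = d1/4 = 1
  d10 = d8/3 = -11/6
Walk from origin (0, 0):
  seg 1: left by d8 = -11/2 → (11/2, 0)
  seg 2: left by d10 = -11/6 → (22/3, 0)
  seg 3: up by d8 = -11/2 → (22/3, -11/2)
  seg 4: up by d2 = 17/3 → (22/3, 1/6)
  seg 5: up by d8 = -11/2 → (22/3, -16/3)
  seg 6: down by d6 = 8/3 → (22/3, -8)
  seg 7: left by d6 = 8/3 → (14/3, -8)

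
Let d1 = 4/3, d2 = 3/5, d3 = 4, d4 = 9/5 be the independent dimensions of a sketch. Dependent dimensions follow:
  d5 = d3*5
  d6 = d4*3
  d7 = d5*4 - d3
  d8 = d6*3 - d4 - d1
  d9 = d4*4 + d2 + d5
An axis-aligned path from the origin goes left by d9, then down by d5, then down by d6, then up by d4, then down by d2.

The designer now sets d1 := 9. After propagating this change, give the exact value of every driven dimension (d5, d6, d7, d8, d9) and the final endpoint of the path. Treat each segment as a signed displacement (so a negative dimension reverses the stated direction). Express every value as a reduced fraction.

Apply edit: d1 := 9
  d5 = d3*5 = 20
  d6 = d4*3 = 27/5
  d7 = d5*4 - d3 = 76
  d8 = d6*3 - d4 - d1 = 27/5
  d9 = d4*4 + d2 + d5 = 139/5
Walk from origin (0, 0):
  seg 1: left by d9 = 139/5 → (-139/5, 0)
  seg 2: down by d5 = 20 → (-139/5, -20)
  seg 3: down by d6 = 27/5 → (-139/5, -127/5)
  seg 4: up by d4 = 9/5 → (-139/5, -118/5)
  seg 5: down by d2 = 3/5 → (-139/5, -121/5)

d5 = 20
d6 = 27/5
d7 = 76
d8 = 27/5
d9 = 139/5
endpoint = (-139/5, -121/5)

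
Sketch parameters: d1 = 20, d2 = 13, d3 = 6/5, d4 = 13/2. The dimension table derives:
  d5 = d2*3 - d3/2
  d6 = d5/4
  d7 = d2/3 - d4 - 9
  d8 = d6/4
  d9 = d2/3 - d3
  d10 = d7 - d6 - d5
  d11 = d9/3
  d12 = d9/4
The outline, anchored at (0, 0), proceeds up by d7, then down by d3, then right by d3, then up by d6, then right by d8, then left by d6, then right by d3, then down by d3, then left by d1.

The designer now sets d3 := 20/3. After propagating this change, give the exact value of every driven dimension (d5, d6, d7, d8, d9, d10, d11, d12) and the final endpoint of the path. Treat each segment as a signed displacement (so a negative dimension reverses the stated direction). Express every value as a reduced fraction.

d5 = 107/3
d6 = 107/12
d7 = -67/6
d8 = 107/48
d9 = -7/3
d10 = -223/4
d11 = -7/9
d12 = -7/12
endpoint = (-641/48, -187/12)

Apply edit: d3 := 20/3
  d5 = d2*3 - d3/2 = 107/3
  d6 = d5/4 = 107/12
  d7 = d2/3 - d4 - 9 = -67/6
  d8 = d6/4 = 107/48
  d9 = d2/3 - d3 = -7/3
  d10 = d7 - d6 - d5 = -223/4
  d11 = d9/3 = -7/9
  d12 = d9/4 = -7/12
Walk from origin (0, 0):
  seg 1: up by d7 = -67/6 → (0, -67/6)
  seg 2: down by d3 = 20/3 → (0, -107/6)
  seg 3: right by d3 = 20/3 → (20/3, -107/6)
  seg 4: up by d6 = 107/12 → (20/3, -107/12)
  seg 5: right by d8 = 107/48 → (427/48, -107/12)
  seg 6: left by d6 = 107/12 → (-1/48, -107/12)
  seg 7: right by d3 = 20/3 → (319/48, -107/12)
  seg 8: down by d3 = 20/3 → (319/48, -187/12)
  seg 9: left by d1 = 20 → (-641/48, -187/12)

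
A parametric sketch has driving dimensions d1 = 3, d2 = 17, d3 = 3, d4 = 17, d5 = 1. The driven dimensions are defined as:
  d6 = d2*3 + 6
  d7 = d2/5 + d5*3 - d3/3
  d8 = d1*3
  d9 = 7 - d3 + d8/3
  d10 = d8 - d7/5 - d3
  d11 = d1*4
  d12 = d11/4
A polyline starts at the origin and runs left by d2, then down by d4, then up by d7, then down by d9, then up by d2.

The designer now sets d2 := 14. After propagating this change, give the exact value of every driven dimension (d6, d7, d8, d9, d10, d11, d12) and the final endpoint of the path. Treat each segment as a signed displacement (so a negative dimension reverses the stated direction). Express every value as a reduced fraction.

Apply edit: d2 := 14
  d6 = d2*3 + 6 = 48
  d7 = d2/5 + d5*3 - d3/3 = 24/5
  d8 = d1*3 = 9
  d9 = 7 - d3 + d8/3 = 7
  d10 = d8 - d7/5 - d3 = 126/25
  d11 = d1*4 = 12
  d12 = d11/4 = 3
Walk from origin (0, 0):
  seg 1: left by d2 = 14 → (-14, 0)
  seg 2: down by d4 = 17 → (-14, -17)
  seg 3: up by d7 = 24/5 → (-14, -61/5)
  seg 4: down by d9 = 7 → (-14, -96/5)
  seg 5: up by d2 = 14 → (-14, -26/5)

d6 = 48
d7 = 24/5
d8 = 9
d9 = 7
d10 = 126/25
d11 = 12
d12 = 3
endpoint = (-14, -26/5)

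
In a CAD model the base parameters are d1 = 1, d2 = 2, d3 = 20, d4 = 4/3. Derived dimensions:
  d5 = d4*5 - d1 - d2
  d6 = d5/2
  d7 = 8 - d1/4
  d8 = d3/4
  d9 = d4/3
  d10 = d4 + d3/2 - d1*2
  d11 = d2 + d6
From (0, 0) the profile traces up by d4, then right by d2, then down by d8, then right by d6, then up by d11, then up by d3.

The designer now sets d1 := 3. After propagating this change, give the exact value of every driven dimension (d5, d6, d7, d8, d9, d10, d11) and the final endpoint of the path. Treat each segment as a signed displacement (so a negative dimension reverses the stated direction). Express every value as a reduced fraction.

Apply edit: d1 := 3
  d5 = d4*5 - d1 - d2 = 5/3
  d6 = d5/2 = 5/6
  d7 = 8 - d1/4 = 29/4
  d8 = d3/4 = 5
  d9 = d4/3 = 4/9
  d10 = d4 + d3/2 - d1*2 = 16/3
  d11 = d2 + d6 = 17/6
Walk from origin (0, 0):
  seg 1: up by d4 = 4/3 → (0, 4/3)
  seg 2: right by d2 = 2 → (2, 4/3)
  seg 3: down by d8 = 5 → (2, -11/3)
  seg 4: right by d6 = 5/6 → (17/6, -11/3)
  seg 5: up by d11 = 17/6 → (17/6, -5/6)
  seg 6: up by d3 = 20 → (17/6, 115/6)

d5 = 5/3
d6 = 5/6
d7 = 29/4
d8 = 5
d9 = 4/9
d10 = 16/3
d11 = 17/6
endpoint = (17/6, 115/6)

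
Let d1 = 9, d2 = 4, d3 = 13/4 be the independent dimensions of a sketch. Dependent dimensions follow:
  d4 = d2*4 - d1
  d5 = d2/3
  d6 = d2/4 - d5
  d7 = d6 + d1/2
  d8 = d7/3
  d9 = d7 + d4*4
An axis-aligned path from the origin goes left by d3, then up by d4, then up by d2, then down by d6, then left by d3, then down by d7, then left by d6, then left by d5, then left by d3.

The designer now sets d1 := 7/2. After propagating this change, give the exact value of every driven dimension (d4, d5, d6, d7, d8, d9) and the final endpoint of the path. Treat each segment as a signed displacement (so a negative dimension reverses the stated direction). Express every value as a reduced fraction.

d4 = 25/2
d5 = 4/3
d6 = -1/3
d7 = 17/12
d8 = 17/36
d9 = 617/12
endpoint = (-43/4, 185/12)

Apply edit: d1 := 7/2
  d4 = d2*4 - d1 = 25/2
  d5 = d2/3 = 4/3
  d6 = d2/4 - d5 = -1/3
  d7 = d6 + d1/2 = 17/12
  d8 = d7/3 = 17/36
  d9 = d7 + d4*4 = 617/12
Walk from origin (0, 0):
  seg 1: left by d3 = 13/4 → (-13/4, 0)
  seg 2: up by d4 = 25/2 → (-13/4, 25/2)
  seg 3: up by d2 = 4 → (-13/4, 33/2)
  seg 4: down by d6 = -1/3 → (-13/4, 101/6)
  seg 5: left by d3 = 13/4 → (-13/2, 101/6)
  seg 6: down by d7 = 17/12 → (-13/2, 185/12)
  seg 7: left by d6 = -1/3 → (-37/6, 185/12)
  seg 8: left by d5 = 4/3 → (-15/2, 185/12)
  seg 9: left by d3 = 13/4 → (-43/4, 185/12)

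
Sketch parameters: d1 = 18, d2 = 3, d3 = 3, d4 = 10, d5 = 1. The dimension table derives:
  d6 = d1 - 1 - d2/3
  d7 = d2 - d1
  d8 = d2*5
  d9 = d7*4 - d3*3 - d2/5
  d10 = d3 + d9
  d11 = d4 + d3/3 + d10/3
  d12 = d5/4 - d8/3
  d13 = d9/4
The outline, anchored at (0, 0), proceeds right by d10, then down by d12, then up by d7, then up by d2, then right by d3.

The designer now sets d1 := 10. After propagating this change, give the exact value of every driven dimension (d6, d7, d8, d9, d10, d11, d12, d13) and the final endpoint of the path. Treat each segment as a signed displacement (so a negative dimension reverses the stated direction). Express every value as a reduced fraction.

d6 = 8
d7 = -7
d8 = 15
d9 = -188/5
d10 = -173/5
d11 = -8/15
d12 = -19/4
d13 = -47/5
endpoint = (-158/5, 3/4)

Apply edit: d1 := 10
  d6 = d1 - 1 - d2/3 = 8
  d7 = d2 - d1 = -7
  d8 = d2*5 = 15
  d9 = d7*4 - d3*3 - d2/5 = -188/5
  d10 = d3 + d9 = -173/5
  d11 = d4 + d3/3 + d10/3 = -8/15
  d12 = d5/4 - d8/3 = -19/4
  d13 = d9/4 = -47/5
Walk from origin (0, 0):
  seg 1: right by d10 = -173/5 → (-173/5, 0)
  seg 2: down by d12 = -19/4 → (-173/5, 19/4)
  seg 3: up by d7 = -7 → (-173/5, -9/4)
  seg 4: up by d2 = 3 → (-173/5, 3/4)
  seg 5: right by d3 = 3 → (-158/5, 3/4)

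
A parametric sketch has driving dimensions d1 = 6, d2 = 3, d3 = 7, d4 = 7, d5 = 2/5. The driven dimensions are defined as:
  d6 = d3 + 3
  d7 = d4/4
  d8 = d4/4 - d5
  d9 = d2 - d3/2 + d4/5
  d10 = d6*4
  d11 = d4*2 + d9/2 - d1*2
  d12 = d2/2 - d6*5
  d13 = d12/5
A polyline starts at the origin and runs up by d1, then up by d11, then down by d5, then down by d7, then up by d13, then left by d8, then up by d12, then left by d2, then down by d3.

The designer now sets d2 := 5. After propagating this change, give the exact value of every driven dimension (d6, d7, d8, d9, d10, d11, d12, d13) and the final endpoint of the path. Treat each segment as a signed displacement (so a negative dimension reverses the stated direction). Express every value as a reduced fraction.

Apply edit: d2 := 5
  d6 = d3 + 3 = 10
  d7 = d4/4 = 7/4
  d8 = d4/4 - d5 = 27/20
  d9 = d2 - d3/2 + d4/5 = 29/10
  d10 = d6*4 = 40
  d11 = d4*2 + d9/2 - d1*2 = 69/20
  d12 = d2/2 - d6*5 = -95/2
  d13 = d12/5 = -19/2
Walk from origin (0, 0):
  seg 1: up by d1 = 6 → (0, 6)
  seg 2: up by d11 = 69/20 → (0, 189/20)
  seg 3: down by d5 = 2/5 → (0, 181/20)
  seg 4: down by d7 = 7/4 → (0, 73/10)
  seg 5: up by d13 = -19/2 → (0, -11/5)
  seg 6: left by d8 = 27/20 → (-27/20, -11/5)
  seg 7: up by d12 = -95/2 → (-27/20, -497/10)
  seg 8: left by d2 = 5 → (-127/20, -497/10)
  seg 9: down by d3 = 7 → (-127/20, -567/10)

d6 = 10
d7 = 7/4
d8 = 27/20
d9 = 29/10
d10 = 40
d11 = 69/20
d12 = -95/2
d13 = -19/2
endpoint = (-127/20, -567/10)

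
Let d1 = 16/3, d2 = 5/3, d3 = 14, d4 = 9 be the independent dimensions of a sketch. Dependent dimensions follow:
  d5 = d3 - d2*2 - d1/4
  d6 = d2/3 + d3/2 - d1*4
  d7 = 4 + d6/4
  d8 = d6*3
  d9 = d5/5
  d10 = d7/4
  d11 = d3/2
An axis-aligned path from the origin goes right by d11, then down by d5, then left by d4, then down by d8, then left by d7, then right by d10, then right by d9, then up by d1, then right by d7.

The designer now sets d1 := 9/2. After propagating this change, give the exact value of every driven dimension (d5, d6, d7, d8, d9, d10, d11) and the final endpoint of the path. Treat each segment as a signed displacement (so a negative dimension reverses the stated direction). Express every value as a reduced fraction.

Apply edit: d1 := 9/2
  d5 = d3 - d2*2 - d1/4 = 229/24
  d6 = d2/3 + d3/2 - d1*4 = -94/9
  d7 = 4 + d6/4 = 25/18
  d8 = d6*3 = -94/3
  d9 = d5/5 = 229/120
  d10 = d7/4 = 25/72
  d11 = d3/2 = 7
Walk from origin (0, 0):
  seg 1: right by d11 = 7 → (7, 0)
  seg 2: down by d5 = 229/24 → (7, -229/24)
  seg 3: left by d4 = 9 → (-2, -229/24)
  seg 4: down by d8 = -94/3 → (-2, 523/24)
  seg 5: left by d7 = 25/18 → (-61/18, 523/24)
  seg 6: right by d10 = 25/72 → (-73/24, 523/24)
  seg 7: right by d9 = 229/120 → (-17/15, 523/24)
  seg 8: up by d1 = 9/2 → (-17/15, 631/24)
  seg 9: right by d7 = 25/18 → (23/90, 631/24)

d5 = 229/24
d6 = -94/9
d7 = 25/18
d8 = -94/3
d9 = 229/120
d10 = 25/72
d11 = 7
endpoint = (23/90, 631/24)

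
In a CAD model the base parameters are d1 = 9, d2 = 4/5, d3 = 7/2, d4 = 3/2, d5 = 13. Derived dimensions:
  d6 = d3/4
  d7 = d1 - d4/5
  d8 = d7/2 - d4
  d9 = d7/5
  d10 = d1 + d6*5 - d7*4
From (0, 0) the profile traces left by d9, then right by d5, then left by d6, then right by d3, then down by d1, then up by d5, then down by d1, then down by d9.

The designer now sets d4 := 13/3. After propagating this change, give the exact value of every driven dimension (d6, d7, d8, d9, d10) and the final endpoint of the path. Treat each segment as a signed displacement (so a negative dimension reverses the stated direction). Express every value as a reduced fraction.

d6 = 7/8
d7 = 122/15
d8 = -4/15
d9 = 122/75
d10 = -2299/120
endpoint = (8399/600, -497/75)

Apply edit: d4 := 13/3
  d6 = d3/4 = 7/8
  d7 = d1 - d4/5 = 122/15
  d8 = d7/2 - d4 = -4/15
  d9 = d7/5 = 122/75
  d10 = d1 + d6*5 - d7*4 = -2299/120
Walk from origin (0, 0):
  seg 1: left by d9 = 122/75 → (-122/75, 0)
  seg 2: right by d5 = 13 → (853/75, 0)
  seg 3: left by d6 = 7/8 → (6299/600, 0)
  seg 4: right by d3 = 7/2 → (8399/600, 0)
  seg 5: down by d1 = 9 → (8399/600, -9)
  seg 6: up by d5 = 13 → (8399/600, 4)
  seg 7: down by d1 = 9 → (8399/600, -5)
  seg 8: down by d9 = 122/75 → (8399/600, -497/75)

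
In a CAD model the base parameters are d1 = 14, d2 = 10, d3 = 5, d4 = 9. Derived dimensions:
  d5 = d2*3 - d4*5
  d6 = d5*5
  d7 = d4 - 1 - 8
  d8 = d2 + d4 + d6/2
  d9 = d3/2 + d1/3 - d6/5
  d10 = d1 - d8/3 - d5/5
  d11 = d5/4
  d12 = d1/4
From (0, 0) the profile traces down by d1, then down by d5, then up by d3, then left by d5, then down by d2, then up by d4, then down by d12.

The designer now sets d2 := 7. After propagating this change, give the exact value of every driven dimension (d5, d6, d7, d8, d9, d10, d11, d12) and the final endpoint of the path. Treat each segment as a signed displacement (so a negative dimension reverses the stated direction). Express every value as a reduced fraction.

Apply edit: d2 := 7
  d5 = d2*3 - d4*5 = -24
  d6 = d5*5 = -120
  d7 = d4 - 1 - 8 = 0
  d8 = d2 + d4 + d6/2 = -44
  d9 = d3/2 + d1/3 - d6/5 = 187/6
  d10 = d1 - d8/3 - d5/5 = 502/15
  d11 = d5/4 = -6
  d12 = d1/4 = 7/2
Walk from origin (0, 0):
  seg 1: down by d1 = 14 → (0, -14)
  seg 2: down by d5 = -24 → (0, 10)
  seg 3: up by d3 = 5 → (0, 15)
  seg 4: left by d5 = -24 → (24, 15)
  seg 5: down by d2 = 7 → (24, 8)
  seg 6: up by d4 = 9 → (24, 17)
  seg 7: down by d12 = 7/2 → (24, 27/2)

d5 = -24
d6 = -120
d7 = 0
d8 = -44
d9 = 187/6
d10 = 502/15
d11 = -6
d12 = 7/2
endpoint = (24, 27/2)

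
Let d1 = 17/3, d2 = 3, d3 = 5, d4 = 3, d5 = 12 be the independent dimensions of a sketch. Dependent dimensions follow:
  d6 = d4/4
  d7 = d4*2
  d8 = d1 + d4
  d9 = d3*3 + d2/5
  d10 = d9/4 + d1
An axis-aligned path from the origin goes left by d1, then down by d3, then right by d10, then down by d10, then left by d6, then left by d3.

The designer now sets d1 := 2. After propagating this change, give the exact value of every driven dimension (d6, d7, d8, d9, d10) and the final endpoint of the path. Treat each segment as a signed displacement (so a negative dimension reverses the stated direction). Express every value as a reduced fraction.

Apply edit: d1 := 2
  d6 = d4/4 = 3/4
  d7 = d4*2 = 6
  d8 = d1 + d4 = 5
  d9 = d3*3 + d2/5 = 78/5
  d10 = d9/4 + d1 = 59/10
Walk from origin (0, 0):
  seg 1: left by d1 = 2 → (-2, 0)
  seg 2: down by d3 = 5 → (-2, -5)
  seg 3: right by d10 = 59/10 → (39/10, -5)
  seg 4: down by d10 = 59/10 → (39/10, -109/10)
  seg 5: left by d6 = 3/4 → (63/20, -109/10)
  seg 6: left by d3 = 5 → (-37/20, -109/10)

d6 = 3/4
d7 = 6
d8 = 5
d9 = 78/5
d10 = 59/10
endpoint = (-37/20, -109/10)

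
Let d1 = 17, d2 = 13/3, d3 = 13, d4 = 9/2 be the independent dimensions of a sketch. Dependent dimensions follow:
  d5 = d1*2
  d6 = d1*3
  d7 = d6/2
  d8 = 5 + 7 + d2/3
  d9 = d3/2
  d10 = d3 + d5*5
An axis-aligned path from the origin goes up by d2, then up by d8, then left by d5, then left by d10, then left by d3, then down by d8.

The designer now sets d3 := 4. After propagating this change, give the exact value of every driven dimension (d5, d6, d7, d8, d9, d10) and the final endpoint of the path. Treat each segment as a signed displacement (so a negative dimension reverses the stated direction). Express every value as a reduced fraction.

d5 = 34
d6 = 51
d7 = 51/2
d8 = 121/9
d9 = 2
d10 = 174
endpoint = (-212, 13/3)

Apply edit: d3 := 4
  d5 = d1*2 = 34
  d6 = d1*3 = 51
  d7 = d6/2 = 51/2
  d8 = 5 + 7 + d2/3 = 121/9
  d9 = d3/2 = 2
  d10 = d3 + d5*5 = 174
Walk from origin (0, 0):
  seg 1: up by d2 = 13/3 → (0, 13/3)
  seg 2: up by d8 = 121/9 → (0, 160/9)
  seg 3: left by d5 = 34 → (-34, 160/9)
  seg 4: left by d10 = 174 → (-208, 160/9)
  seg 5: left by d3 = 4 → (-212, 160/9)
  seg 6: down by d8 = 121/9 → (-212, 13/3)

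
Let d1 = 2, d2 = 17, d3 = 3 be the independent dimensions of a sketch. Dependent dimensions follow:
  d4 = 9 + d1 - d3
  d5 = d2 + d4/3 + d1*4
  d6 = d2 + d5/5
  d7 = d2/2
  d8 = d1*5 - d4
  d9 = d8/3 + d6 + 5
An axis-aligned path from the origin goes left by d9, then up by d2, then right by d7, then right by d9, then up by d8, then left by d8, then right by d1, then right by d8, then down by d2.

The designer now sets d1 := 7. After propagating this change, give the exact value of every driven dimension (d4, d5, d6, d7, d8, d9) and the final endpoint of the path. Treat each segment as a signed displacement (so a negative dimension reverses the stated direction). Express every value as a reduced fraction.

Apply edit: d1 := 7
  d4 = 9 + d1 - d3 = 13
  d5 = d2 + d4/3 + d1*4 = 148/3
  d6 = d2 + d5/5 = 403/15
  d7 = d2/2 = 17/2
  d8 = d1*5 - d4 = 22
  d9 = d8/3 + d6 + 5 = 196/5
Walk from origin (0, 0):
  seg 1: left by d9 = 196/5 → (-196/5, 0)
  seg 2: up by d2 = 17 → (-196/5, 17)
  seg 3: right by d7 = 17/2 → (-307/10, 17)
  seg 4: right by d9 = 196/5 → (17/2, 17)
  seg 5: up by d8 = 22 → (17/2, 39)
  seg 6: left by d8 = 22 → (-27/2, 39)
  seg 7: right by d1 = 7 → (-13/2, 39)
  seg 8: right by d8 = 22 → (31/2, 39)
  seg 9: down by d2 = 17 → (31/2, 22)

d4 = 13
d5 = 148/3
d6 = 403/15
d7 = 17/2
d8 = 22
d9 = 196/5
endpoint = (31/2, 22)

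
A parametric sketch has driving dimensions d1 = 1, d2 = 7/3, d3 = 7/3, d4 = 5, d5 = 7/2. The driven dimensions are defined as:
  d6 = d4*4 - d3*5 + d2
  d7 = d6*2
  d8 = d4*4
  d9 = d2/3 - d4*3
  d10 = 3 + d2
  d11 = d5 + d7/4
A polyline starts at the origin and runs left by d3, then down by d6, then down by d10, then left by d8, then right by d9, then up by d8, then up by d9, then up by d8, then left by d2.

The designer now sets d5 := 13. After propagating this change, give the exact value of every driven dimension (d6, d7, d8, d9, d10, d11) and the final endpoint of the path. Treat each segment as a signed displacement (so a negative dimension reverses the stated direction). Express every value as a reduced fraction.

d6 = 32/3
d7 = 64/3
d8 = 20
d9 = -128/9
d10 = 16/3
d11 = 55/3
endpoint = (-350/9, 88/9)

Apply edit: d5 := 13
  d6 = d4*4 - d3*5 + d2 = 32/3
  d7 = d6*2 = 64/3
  d8 = d4*4 = 20
  d9 = d2/3 - d4*3 = -128/9
  d10 = 3 + d2 = 16/3
  d11 = d5 + d7/4 = 55/3
Walk from origin (0, 0):
  seg 1: left by d3 = 7/3 → (-7/3, 0)
  seg 2: down by d6 = 32/3 → (-7/3, -32/3)
  seg 3: down by d10 = 16/3 → (-7/3, -16)
  seg 4: left by d8 = 20 → (-67/3, -16)
  seg 5: right by d9 = -128/9 → (-329/9, -16)
  seg 6: up by d8 = 20 → (-329/9, 4)
  seg 7: up by d9 = -128/9 → (-329/9, -92/9)
  seg 8: up by d8 = 20 → (-329/9, 88/9)
  seg 9: left by d2 = 7/3 → (-350/9, 88/9)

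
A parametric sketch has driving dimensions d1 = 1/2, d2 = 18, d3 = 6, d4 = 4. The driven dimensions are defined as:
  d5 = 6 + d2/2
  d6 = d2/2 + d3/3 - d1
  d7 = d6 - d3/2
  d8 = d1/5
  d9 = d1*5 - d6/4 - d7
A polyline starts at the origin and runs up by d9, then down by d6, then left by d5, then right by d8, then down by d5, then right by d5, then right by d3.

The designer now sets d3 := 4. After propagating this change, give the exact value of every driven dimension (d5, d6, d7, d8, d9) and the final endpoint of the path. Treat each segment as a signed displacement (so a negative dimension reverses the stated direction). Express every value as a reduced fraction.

Apply edit: d3 := 4
  d5 = 6 + d2/2 = 15
  d6 = d2/2 + d3/3 - d1 = 59/6
  d7 = d6 - d3/2 = 47/6
  d8 = d1/5 = 1/10
  d9 = d1*5 - d6/4 - d7 = -187/24
Walk from origin (0, 0):
  seg 1: up by d9 = -187/24 → (0, -187/24)
  seg 2: down by d6 = 59/6 → (0, -141/8)
  seg 3: left by d5 = 15 → (-15, -141/8)
  seg 4: right by d8 = 1/10 → (-149/10, -141/8)
  seg 5: down by d5 = 15 → (-149/10, -261/8)
  seg 6: right by d5 = 15 → (1/10, -261/8)
  seg 7: right by d3 = 4 → (41/10, -261/8)

d5 = 15
d6 = 59/6
d7 = 47/6
d8 = 1/10
d9 = -187/24
endpoint = (41/10, -261/8)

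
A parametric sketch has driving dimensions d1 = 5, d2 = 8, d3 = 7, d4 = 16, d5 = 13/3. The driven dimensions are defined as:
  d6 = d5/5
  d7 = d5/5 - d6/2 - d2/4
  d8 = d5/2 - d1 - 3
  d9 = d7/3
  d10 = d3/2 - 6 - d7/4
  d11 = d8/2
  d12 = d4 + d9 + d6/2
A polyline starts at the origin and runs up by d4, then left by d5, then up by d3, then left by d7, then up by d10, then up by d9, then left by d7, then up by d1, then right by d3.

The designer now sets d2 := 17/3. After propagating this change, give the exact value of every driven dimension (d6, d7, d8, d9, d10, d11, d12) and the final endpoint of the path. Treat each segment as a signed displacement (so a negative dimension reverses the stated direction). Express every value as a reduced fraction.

d6 = 13/15
d7 = -59/60
d8 = -35/6
d9 = -59/180
d10 = -541/240
d11 = -35/12
d12 = 2899/180
endpoint = (139/30, 18301/720)

Apply edit: d2 := 17/3
  d6 = d5/5 = 13/15
  d7 = d5/5 - d6/2 - d2/4 = -59/60
  d8 = d5/2 - d1 - 3 = -35/6
  d9 = d7/3 = -59/180
  d10 = d3/2 - 6 - d7/4 = -541/240
  d11 = d8/2 = -35/12
  d12 = d4 + d9 + d6/2 = 2899/180
Walk from origin (0, 0):
  seg 1: up by d4 = 16 → (0, 16)
  seg 2: left by d5 = 13/3 → (-13/3, 16)
  seg 3: up by d3 = 7 → (-13/3, 23)
  seg 4: left by d7 = -59/60 → (-67/20, 23)
  seg 5: up by d10 = -541/240 → (-67/20, 4979/240)
  seg 6: up by d9 = -59/180 → (-67/20, 14701/720)
  seg 7: left by d7 = -59/60 → (-71/30, 14701/720)
  seg 8: up by d1 = 5 → (-71/30, 18301/720)
  seg 9: right by d3 = 7 → (139/30, 18301/720)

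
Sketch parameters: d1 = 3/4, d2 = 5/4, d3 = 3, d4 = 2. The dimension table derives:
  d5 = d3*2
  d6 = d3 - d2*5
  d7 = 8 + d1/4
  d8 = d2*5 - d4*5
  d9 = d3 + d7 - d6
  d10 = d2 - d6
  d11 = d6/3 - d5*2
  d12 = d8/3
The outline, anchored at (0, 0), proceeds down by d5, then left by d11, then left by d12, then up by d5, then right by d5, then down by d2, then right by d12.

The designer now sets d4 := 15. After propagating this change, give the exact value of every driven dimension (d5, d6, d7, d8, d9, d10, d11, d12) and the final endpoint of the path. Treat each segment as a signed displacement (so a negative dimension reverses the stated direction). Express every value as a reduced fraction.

d5 = 6
d6 = -13/4
d7 = 131/16
d8 = -275/4
d9 = 231/16
d10 = 9/2
d11 = -157/12
d12 = -275/12
endpoint = (229/12, -5/4)

Apply edit: d4 := 15
  d5 = d3*2 = 6
  d6 = d3 - d2*5 = -13/4
  d7 = 8 + d1/4 = 131/16
  d8 = d2*5 - d4*5 = -275/4
  d9 = d3 + d7 - d6 = 231/16
  d10 = d2 - d6 = 9/2
  d11 = d6/3 - d5*2 = -157/12
  d12 = d8/3 = -275/12
Walk from origin (0, 0):
  seg 1: down by d5 = 6 → (0, -6)
  seg 2: left by d11 = -157/12 → (157/12, -6)
  seg 3: left by d12 = -275/12 → (36, -6)
  seg 4: up by d5 = 6 → (36, 0)
  seg 5: right by d5 = 6 → (42, 0)
  seg 6: down by d2 = 5/4 → (42, -5/4)
  seg 7: right by d12 = -275/12 → (229/12, -5/4)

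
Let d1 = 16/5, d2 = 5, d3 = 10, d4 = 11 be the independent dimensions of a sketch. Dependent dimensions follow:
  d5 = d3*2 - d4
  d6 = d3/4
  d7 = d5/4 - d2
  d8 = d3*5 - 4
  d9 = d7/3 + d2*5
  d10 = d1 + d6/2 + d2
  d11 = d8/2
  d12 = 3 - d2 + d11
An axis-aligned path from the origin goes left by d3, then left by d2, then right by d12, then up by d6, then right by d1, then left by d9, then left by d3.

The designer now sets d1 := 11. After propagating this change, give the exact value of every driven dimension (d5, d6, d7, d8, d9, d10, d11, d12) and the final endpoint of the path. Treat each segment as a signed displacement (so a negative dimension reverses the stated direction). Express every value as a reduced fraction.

d5 = 9
d6 = 5/2
d7 = -11/4
d8 = 46
d9 = 289/12
d10 = 69/4
d11 = 23
d12 = 21
endpoint = (-205/12, 5/2)

Apply edit: d1 := 11
  d5 = d3*2 - d4 = 9
  d6 = d3/4 = 5/2
  d7 = d5/4 - d2 = -11/4
  d8 = d3*5 - 4 = 46
  d9 = d7/3 + d2*5 = 289/12
  d10 = d1 + d6/2 + d2 = 69/4
  d11 = d8/2 = 23
  d12 = 3 - d2 + d11 = 21
Walk from origin (0, 0):
  seg 1: left by d3 = 10 → (-10, 0)
  seg 2: left by d2 = 5 → (-15, 0)
  seg 3: right by d12 = 21 → (6, 0)
  seg 4: up by d6 = 5/2 → (6, 5/2)
  seg 5: right by d1 = 11 → (17, 5/2)
  seg 6: left by d9 = 289/12 → (-85/12, 5/2)
  seg 7: left by d3 = 10 → (-205/12, 5/2)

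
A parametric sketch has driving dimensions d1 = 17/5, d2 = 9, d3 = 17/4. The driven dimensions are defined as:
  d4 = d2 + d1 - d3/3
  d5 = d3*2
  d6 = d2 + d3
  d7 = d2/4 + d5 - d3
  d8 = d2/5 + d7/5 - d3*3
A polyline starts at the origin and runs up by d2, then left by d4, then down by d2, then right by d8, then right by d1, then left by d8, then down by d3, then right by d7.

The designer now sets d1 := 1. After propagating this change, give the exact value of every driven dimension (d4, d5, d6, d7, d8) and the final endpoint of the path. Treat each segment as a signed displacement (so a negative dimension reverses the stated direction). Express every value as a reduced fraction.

Apply edit: d1 := 1
  d4 = d2 + d1 - d3/3 = 103/12
  d5 = d3*2 = 17/2
  d6 = d2 + d3 = 53/4
  d7 = d2/4 + d5 - d3 = 13/2
  d8 = d2/5 + d7/5 - d3*3 = -193/20
Walk from origin (0, 0):
  seg 1: up by d2 = 9 → (0, 9)
  seg 2: left by d4 = 103/12 → (-103/12, 9)
  seg 3: down by d2 = 9 → (-103/12, 0)
  seg 4: right by d8 = -193/20 → (-547/30, 0)
  seg 5: right by d1 = 1 → (-517/30, 0)
  seg 6: left by d8 = -193/20 → (-91/12, 0)
  seg 7: down by d3 = 17/4 → (-91/12, -17/4)
  seg 8: right by d7 = 13/2 → (-13/12, -17/4)

d4 = 103/12
d5 = 17/2
d6 = 53/4
d7 = 13/2
d8 = -193/20
endpoint = (-13/12, -17/4)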